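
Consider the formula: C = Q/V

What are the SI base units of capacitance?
Units of each symbol in C = Q/V:
  Q (charge, in coulombs): s·A
  V (voltage, in volts): kg·m²/(s³·A)  → in the denominator, contributes s³·A/(kg·m²)

Multiplying the contributions: [s·A] · [s³·A/(kg·m²)]
Adding exponents of each base unit: kg: -1, m: -2, s: 4, A: 2
SI base units of capacitance: s⁴·A²/(kg·m²)

Answer: s⁴·A²/(kg·m²)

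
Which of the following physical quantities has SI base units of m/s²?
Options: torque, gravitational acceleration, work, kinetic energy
Checking the SI base units of each option:
  torque (τ = Fr): kg·m²/s²  ✗
  gravitational acceleration (g = GM/r²): m/s²  ✓ matches
  work (W = Fd): kg·m²/s²  ✗
  kinetic energy (E = ½mv²): kg·m²/s²  ✗

Only gravitational acceleration has units m/s².

Answer: gravitational acceleration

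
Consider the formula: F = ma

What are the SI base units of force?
Units of each symbol in F = ma:
  m (mass): kg
  a (acceleration): m/s²

Multiplying the contributions: [kg] · [m/s²]
Adding exponents of each base unit: kg: 1, m: 1, s: -2
SI base units of force: kg·m/s²

Answer: kg·m/s²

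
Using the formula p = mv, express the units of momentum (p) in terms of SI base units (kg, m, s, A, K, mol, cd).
Units of each symbol in p = mv:
  m (mass): kg
  v (velocity): m/s

Multiplying the contributions: [kg] · [m/s]
Adding exponents of each base unit: kg: 1, m: 1, s: -1
SI base units of momentum: kg·m/s

Answer: kg·m/s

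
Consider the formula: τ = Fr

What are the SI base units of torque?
Units of each symbol in τ = Fr:
  F (force): kg·m/s²
  r (lever arm): m

Multiplying the contributions: [kg·m/s²] · [m]
Adding exponents of each base unit: kg: 1, m: 2, s: -2
SI base units of torque: kg·m²/s²

Answer: kg·m²/s²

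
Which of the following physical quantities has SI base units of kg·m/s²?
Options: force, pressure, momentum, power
Checking the SI base units of each option:
  force (F = ma): kg·m/s²  ✓ matches
  pressure (P = F/A): kg/(m·s²)  ✗
  momentum (p = mv): kg·m/s  ✗
  power (P = W/t): kg·m²/s³  ✗

Only force has units kg·m/s².

Answer: force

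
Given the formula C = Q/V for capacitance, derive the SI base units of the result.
Units of each symbol in C = Q/V:
  Q (charge, in coulombs): s·A
  V (voltage, in volts): kg·m²/(s³·A)  → in the denominator, contributes s³·A/(kg·m²)

Multiplying the contributions: [s·A] · [s³·A/(kg·m²)]
Adding exponents of each base unit: kg: -1, m: -2, s: 4, A: 2
SI base units of capacitance: s⁴·A²/(kg·m²)

Answer: s⁴·A²/(kg·m²)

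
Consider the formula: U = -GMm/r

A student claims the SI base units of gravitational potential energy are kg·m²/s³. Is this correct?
Units of each symbol in U = -GMm/r:
  G (gravitational constant): m³/(kg·s²)
  M (mass): kg
  m (mass): kg
  r (distance): m  → in the denominator, contributes 1/m
  The minus sign does not affect the units.

Multiplying the contributions: [m³/(kg·s²)] · [kg] · [kg] · [1/m]
Adding exponents of each base unit: kg: 1, m: 2, s: -2
SI base units of gravitational potential energy: kg·m²/s²

The claimed units kg·m²/s³ (exponents kg: 1, m: 2, s: -3) do not match the derived units kg·m²/s² (exponents kg: 1, m: 2, s: -2), so the claim is incorrect.

Answer: No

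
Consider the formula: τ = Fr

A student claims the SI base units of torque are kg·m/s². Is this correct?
Units of each symbol in τ = Fr:
  F (force): kg·m/s²
  r (lever arm): m

Multiplying the contributions: [kg·m/s²] · [m]
Adding exponents of each base unit: kg: 1, m: 2, s: -2
SI base units of torque: kg·m²/s²

The claimed units kg·m/s² (exponents kg: 1, m: 1, s: -2) do not match the derived units kg·m²/s² (exponents kg: 1, m: 2, s: -2), so the claim is incorrect.

Answer: No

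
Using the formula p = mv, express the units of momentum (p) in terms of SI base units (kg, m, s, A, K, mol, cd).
Units of each symbol in p = mv:
  m (mass): kg
  v (velocity): m/s

Multiplying the contributions: [kg] · [m/s]
Adding exponents of each base unit: kg: 1, m: 1, s: -1
SI base units of momentum: kg·m/s

Answer: kg·m/s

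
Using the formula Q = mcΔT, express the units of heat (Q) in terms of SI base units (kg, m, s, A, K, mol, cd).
Units of each symbol in Q = mcΔT:
  m (mass): kg
  c (specific heat capacity, in J/(kg·K)): m²/(s²·K)
  ΔT (temperature change): K

Multiplying the contributions: [kg] · [m²/(s²·K)] · [K]
Adding exponents of each base unit: kg: 1, m: 2, s: -2
SI base units of heat: kg·m²/s²

Answer: kg·m²/s²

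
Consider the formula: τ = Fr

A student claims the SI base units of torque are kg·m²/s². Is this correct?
Units of each symbol in τ = Fr:
  F (force): kg·m/s²
  r (lever arm): m

Multiplying the contributions: [kg·m/s²] · [m]
Adding exponents of each base unit: kg: 1, m: 2, s: -2
SI base units of torque: kg·m²/s²

The claimed units kg·m²/s² match the derived units, so the claim is correct.

Answer: Yes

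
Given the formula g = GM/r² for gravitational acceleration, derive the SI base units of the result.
Units of each symbol in g = GM/r²:
  G (gravitational constant): m³/(kg·s²)
  M (mass): kg
  r (distance): m  → to the power 2 in the denominator, contributes 1/m²

Multiplying the contributions: [m³/(kg·s²)] · [kg] · [1/m²]
Adding exponents of each base unit: m: 1, s: -2
SI base units of gravitational acceleration: m/s²

Answer: m/s²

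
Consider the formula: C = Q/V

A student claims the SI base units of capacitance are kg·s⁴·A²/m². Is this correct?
Units of each symbol in C = Q/V:
  Q (charge, in coulombs): s·A
  V (voltage, in volts): kg·m²/(s³·A)  → in the denominator, contributes s³·A/(kg·m²)

Multiplying the contributions: [s·A] · [s³·A/(kg·m²)]
Adding exponents of each base unit: kg: -1, m: -2, s: 4, A: 2
SI base units of capacitance: s⁴·A²/(kg·m²)

The claimed units kg·s⁴·A²/m² (exponents kg: 1, m: -2, s: 4, A: 2) do not match the derived units s⁴·A²/(kg·m²) (exponents kg: -1, m: -2, s: 4, A: 2), so the claim is incorrect.

Answer: No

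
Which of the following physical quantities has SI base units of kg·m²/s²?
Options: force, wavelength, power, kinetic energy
Checking the SI base units of each option:
  force (F = ma): kg·m/s²  ✗
  wavelength (λ = v/f): m  ✗
  power (P = W/t): kg·m²/s³  ✗
  kinetic energy (E = ½mv²): kg·m²/s²  ✓ matches

Only kinetic energy has units kg·m²/s².

Answer: kinetic energy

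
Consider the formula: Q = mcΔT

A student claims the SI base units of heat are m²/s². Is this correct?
Units of each symbol in Q = mcΔT:
  m (mass): kg
  c (specific heat capacity, in J/(kg·K)): m²/(s²·K)
  ΔT (temperature change): K

Multiplying the contributions: [kg] · [m²/(s²·K)] · [K]
Adding exponents of each base unit: kg: 1, m: 2, s: -2
SI base units of heat: kg·m²/s²

The claimed units m²/s² (exponents m: 2, s: -2) do not match the derived units kg·m²/s² (exponents kg: 1, m: 2, s: -2), so the claim is incorrect.

Answer: No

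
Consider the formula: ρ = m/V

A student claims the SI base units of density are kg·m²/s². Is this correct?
Units of each symbol in ρ = m/V:
  m (mass): kg
  V (volume): m³  → in the denominator, contributes 1/m³

Multiplying the contributions: [kg] · [1/m³]
Adding exponents of each base unit: kg: 1, m: -3
SI base units of density: kg/m³

The claimed units kg·m²/s² (exponents kg: 1, m: 2, s: -2) do not match the derived units kg/m³ (exponents kg: 1, m: -3), so the claim is incorrect.

Answer: No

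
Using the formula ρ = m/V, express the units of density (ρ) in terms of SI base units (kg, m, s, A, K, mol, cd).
Units of each symbol in ρ = m/V:
  m (mass): kg
  V (volume): m³  → in the denominator, contributes 1/m³

Multiplying the contributions: [kg] · [1/m³]
Adding exponents of each base unit: kg: 1, m: -3
SI base units of density: kg/m³

Answer: kg/m³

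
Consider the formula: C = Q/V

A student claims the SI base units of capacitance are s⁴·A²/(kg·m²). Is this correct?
Units of each symbol in C = Q/V:
  Q (charge, in coulombs): s·A
  V (voltage, in volts): kg·m²/(s³·A)  → in the denominator, contributes s³·A/(kg·m²)

Multiplying the contributions: [s·A] · [s³·A/(kg·m²)]
Adding exponents of each base unit: kg: -1, m: -2, s: 4, A: 2
SI base units of capacitance: s⁴·A²/(kg·m²)

The claimed units s⁴·A²/(kg·m²) match the derived units, so the claim is correct.

Answer: Yes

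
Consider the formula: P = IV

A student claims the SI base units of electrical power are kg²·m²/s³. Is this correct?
Units of each symbol in P = IV:
  I (current): A
  V (voltage, in volts): kg·m²/(s³·A)

Multiplying the contributions: [A] · [kg·m²/(s³·A)]
Adding exponents of each base unit: kg: 1, m: 2, s: -3
SI base units of electrical power: kg·m²/s³

The claimed units kg²·m²/s³ (exponents kg: 2, m: 2, s: -3) do not match the derived units kg·m²/s³ (exponents kg: 1, m: 2, s: -3), so the claim is incorrect.

Answer: No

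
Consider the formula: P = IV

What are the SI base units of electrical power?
Units of each symbol in P = IV:
  I (current): A
  V (voltage, in volts): kg·m²/(s³·A)

Multiplying the contributions: [A] · [kg·m²/(s³·A)]
Adding exponents of each base unit: kg: 1, m: 2, s: -3
SI base units of electrical power: kg·m²/s³

Answer: kg·m²/s³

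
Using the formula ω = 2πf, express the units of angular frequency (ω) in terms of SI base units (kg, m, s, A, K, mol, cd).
Units of each symbol in ω = 2πf:
  f (frequency): 1/s
  The factor 2π is dimensionless.

Multiplying the contributions: [1/s]
Adding exponents of each base unit: s: -1
SI base units of angular frequency: 1/s

Answer: 1/s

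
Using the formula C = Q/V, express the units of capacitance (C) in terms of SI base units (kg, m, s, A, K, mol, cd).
Units of each symbol in C = Q/V:
  Q (charge, in coulombs): s·A
  V (voltage, in volts): kg·m²/(s³·A)  → in the denominator, contributes s³·A/(kg·m²)

Multiplying the contributions: [s·A] · [s³·A/(kg·m²)]
Adding exponents of each base unit: kg: -1, m: -2, s: 4, A: 2
SI base units of capacitance: s⁴·A²/(kg·m²)

Answer: s⁴·A²/(kg·m²)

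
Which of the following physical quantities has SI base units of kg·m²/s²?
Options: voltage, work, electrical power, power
Checking the SI base units of each option:
  voltage (V = IR): kg·m²/(s³·A)  ✗
  work (W = Fd): kg·m²/s²  ✓ matches
  electrical power (P = IV): kg·m²/s³  ✗
  power (P = W/t): kg·m²/s³  ✗

Only work has units kg·m²/s².

Answer: work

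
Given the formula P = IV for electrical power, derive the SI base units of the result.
Units of each symbol in P = IV:
  I (current): A
  V (voltage, in volts): kg·m²/(s³·A)

Multiplying the contributions: [A] · [kg·m²/(s³·A)]
Adding exponents of each base unit: kg: 1, m: 2, s: -3
SI base units of electrical power: kg·m²/s³

Answer: kg·m²/s³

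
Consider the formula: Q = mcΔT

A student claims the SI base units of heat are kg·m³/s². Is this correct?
Units of each symbol in Q = mcΔT:
  m (mass): kg
  c (specific heat capacity, in J/(kg·K)): m²/(s²·K)
  ΔT (temperature change): K

Multiplying the contributions: [kg] · [m²/(s²·K)] · [K]
Adding exponents of each base unit: kg: 1, m: 2, s: -2
SI base units of heat: kg·m²/s²

The claimed units kg·m³/s² (exponents kg: 1, m: 3, s: -2) do not match the derived units kg·m²/s² (exponents kg: 1, m: 2, s: -2), so the claim is incorrect.

Answer: No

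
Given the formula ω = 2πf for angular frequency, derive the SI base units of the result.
Units of each symbol in ω = 2πf:
  f (frequency): 1/s
  The factor 2π is dimensionless.

Multiplying the contributions: [1/s]
Adding exponents of each base unit: s: -1
SI base units of angular frequency: 1/s

Answer: 1/s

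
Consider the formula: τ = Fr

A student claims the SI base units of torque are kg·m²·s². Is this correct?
Units of each symbol in τ = Fr:
  F (force): kg·m/s²
  r (lever arm): m

Multiplying the contributions: [kg·m/s²] · [m]
Adding exponents of each base unit: kg: 1, m: 2, s: -2
SI base units of torque: kg·m²/s²

The claimed units kg·m²·s² (exponents kg: 1, m: 2, s: 2) do not match the derived units kg·m²/s² (exponents kg: 1, m: 2, s: -2), so the claim is incorrect.

Answer: No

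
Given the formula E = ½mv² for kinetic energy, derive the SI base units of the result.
Units of each symbol in E = ½mv²:
  m (mass): kg
  v (speed): m/s  → to the power 2, contributes m²/s²
  The factor ½ is dimensionless.

Multiplying the contributions: [kg] · [m²/s²]
Adding exponents of each base unit: kg: 1, m: 2, s: -2
SI base units of kinetic energy: kg·m²/s²

Answer: kg·m²/s²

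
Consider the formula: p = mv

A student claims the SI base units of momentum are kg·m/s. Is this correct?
Units of each symbol in p = mv:
  m (mass): kg
  v (velocity): m/s

Multiplying the contributions: [kg] · [m/s]
Adding exponents of each base unit: kg: 1, m: 1, s: -1
SI base units of momentum: kg·m/s

The claimed units kg·m/s match the derived units, so the claim is correct.

Answer: Yes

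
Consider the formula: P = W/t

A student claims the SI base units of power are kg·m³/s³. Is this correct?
Units of each symbol in P = W/t:
  W (work): kg·m²/s²
  t (time): s  → in the denominator, contributes 1/s

Multiplying the contributions: [kg·m²/s²] · [1/s]
Adding exponents of each base unit: kg: 1, m: 2, s: -3
SI base units of power: kg·m²/s³

The claimed units kg·m³/s³ (exponents kg: 1, m: 3, s: -3) do not match the derived units kg·m²/s³ (exponents kg: 1, m: 2, s: -3), so the claim is incorrect.

Answer: No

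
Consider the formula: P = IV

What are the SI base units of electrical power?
Units of each symbol in P = IV:
  I (current): A
  V (voltage, in volts): kg·m²/(s³·A)

Multiplying the contributions: [A] · [kg·m²/(s³·A)]
Adding exponents of each base unit: kg: 1, m: 2, s: -3
SI base units of electrical power: kg·m²/s³

Answer: kg·m²/s³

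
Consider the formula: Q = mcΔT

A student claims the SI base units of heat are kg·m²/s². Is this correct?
Units of each symbol in Q = mcΔT:
  m (mass): kg
  c (specific heat capacity, in J/(kg·K)): m²/(s²·K)
  ΔT (temperature change): K

Multiplying the contributions: [kg] · [m²/(s²·K)] · [K]
Adding exponents of each base unit: kg: 1, m: 2, s: -2
SI base units of heat: kg·m²/s²

The claimed units kg·m²/s² match the derived units, so the claim is correct.

Answer: Yes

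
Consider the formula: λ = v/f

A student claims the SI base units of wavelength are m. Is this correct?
Units of each symbol in λ = v/f:
  v (wave speed): m/s
  f (frequency): 1/s  → in the denominator, contributes s

Multiplying the contributions: [m/s] · [s]
Adding exponents of each base unit: m: 1
SI base units of wavelength: m

The claimed units m match the derived units, so the claim is correct.

Answer: Yes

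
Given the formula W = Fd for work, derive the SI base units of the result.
Units of each symbol in W = Fd:
  F (force): kg·m/s²
  d (displacement): m

Multiplying the contributions: [kg·m/s²] · [m]
Adding exponents of each base unit: kg: 1, m: 2, s: -2
SI base units of work: kg·m²/s²

Answer: kg·m²/s²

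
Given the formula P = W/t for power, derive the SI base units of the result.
Units of each symbol in P = W/t:
  W (work): kg·m²/s²
  t (time): s  → in the denominator, contributes 1/s

Multiplying the contributions: [kg·m²/s²] · [1/s]
Adding exponents of each base unit: kg: 1, m: 2, s: -3
SI base units of power: kg·m²/s³

Answer: kg·m²/s³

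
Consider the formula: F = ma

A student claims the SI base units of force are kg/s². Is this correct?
Units of each symbol in F = ma:
  m (mass): kg
  a (acceleration): m/s²

Multiplying the contributions: [kg] · [m/s²]
Adding exponents of each base unit: kg: 1, m: 1, s: -2
SI base units of force: kg·m/s²

The claimed units kg/s² (exponents kg: 1, s: -2) do not match the derived units kg·m/s² (exponents kg: 1, m: 1, s: -2), so the claim is incorrect.

Answer: No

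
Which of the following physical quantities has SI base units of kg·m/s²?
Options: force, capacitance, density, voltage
Checking the SI base units of each option:
  force (F = ma): kg·m/s²  ✓ matches
  capacitance (C = Q/V): s⁴·A²/(kg·m²)  ✗
  density (ρ = m/V): kg/m³  ✗
  voltage (V = IR): kg·m²/(s³·A)  ✗

Only force has units kg·m/s².

Answer: force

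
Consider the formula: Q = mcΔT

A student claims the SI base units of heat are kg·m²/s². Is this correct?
Units of each symbol in Q = mcΔT:
  m (mass): kg
  c (specific heat capacity, in J/(kg·K)): m²/(s²·K)
  ΔT (temperature change): K

Multiplying the contributions: [kg] · [m²/(s²·K)] · [K]
Adding exponents of each base unit: kg: 1, m: 2, s: -2
SI base units of heat: kg·m²/s²

The claimed units kg·m²/s² match the derived units, so the claim is correct.

Answer: Yes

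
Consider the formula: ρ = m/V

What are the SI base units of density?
Units of each symbol in ρ = m/V:
  m (mass): kg
  V (volume): m³  → in the denominator, contributes 1/m³

Multiplying the contributions: [kg] · [1/m³]
Adding exponents of each base unit: kg: 1, m: -3
SI base units of density: kg/m³

Answer: kg/m³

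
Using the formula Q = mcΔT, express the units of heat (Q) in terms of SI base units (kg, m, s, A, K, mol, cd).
Units of each symbol in Q = mcΔT:
  m (mass): kg
  c (specific heat capacity, in J/(kg·K)): m²/(s²·K)
  ΔT (temperature change): K

Multiplying the contributions: [kg] · [m²/(s²·K)] · [K]
Adding exponents of each base unit: kg: 1, m: 2, s: -2
SI base units of heat: kg·m²/s²

Answer: kg·m²/s²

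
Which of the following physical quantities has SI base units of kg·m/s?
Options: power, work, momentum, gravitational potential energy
Checking the SI base units of each option:
  power (P = W/t): kg·m²/s³  ✗
  work (W = Fd): kg·m²/s²  ✗
  momentum (p = mv): kg·m/s  ✓ matches
  gravitational potential energy (U = -GMm/r): kg·m²/s²  ✗

Only momentum has units kg·m/s.

Answer: momentum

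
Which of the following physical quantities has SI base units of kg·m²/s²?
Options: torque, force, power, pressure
Checking the SI base units of each option:
  torque (τ = Fr): kg·m²/s²  ✓ matches
  force (F = ma): kg·m/s²  ✗
  power (P = W/t): kg·m²/s³  ✗
  pressure (P = F/A): kg/(m·s²)  ✗

Only torque has units kg·m²/s².

Answer: torque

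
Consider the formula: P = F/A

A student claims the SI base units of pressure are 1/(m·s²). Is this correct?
Units of each symbol in P = F/A:
  F (force): kg·m/s²
  A (area): m²  → in the denominator, contributes 1/m²

Multiplying the contributions: [kg·m/s²] · [1/m²]
Adding exponents of each base unit: kg: 1, m: -1, s: -2
SI base units of pressure: kg/(m·s²)

The claimed units 1/(m·s²) (exponents m: -1, s: -2) do not match the derived units kg/(m·s²) (exponents kg: 1, m: -1, s: -2), so the claim is incorrect.

Answer: No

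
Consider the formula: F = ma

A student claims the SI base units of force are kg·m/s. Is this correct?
Units of each symbol in F = ma:
  m (mass): kg
  a (acceleration): m/s²

Multiplying the contributions: [kg] · [m/s²]
Adding exponents of each base unit: kg: 1, m: 1, s: -2
SI base units of force: kg·m/s²

The claimed units kg·m/s (exponents kg: 1, m: 1, s: -1) do not match the derived units kg·m/s² (exponents kg: 1, m: 1, s: -2), so the claim is incorrect.

Answer: No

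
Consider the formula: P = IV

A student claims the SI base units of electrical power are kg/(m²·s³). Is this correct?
Units of each symbol in P = IV:
  I (current): A
  V (voltage, in volts): kg·m²/(s³·A)

Multiplying the contributions: [A] · [kg·m²/(s³·A)]
Adding exponents of each base unit: kg: 1, m: 2, s: -3
SI base units of electrical power: kg·m²/s³

The claimed units kg/(m²·s³) (exponents kg: 1, m: -2, s: -3) do not match the derived units kg·m²/s³ (exponents kg: 1, m: 2, s: -3), so the claim is incorrect.

Answer: No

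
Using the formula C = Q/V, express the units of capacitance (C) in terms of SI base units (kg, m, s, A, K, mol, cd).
Units of each symbol in C = Q/V:
  Q (charge, in coulombs): s·A
  V (voltage, in volts): kg·m²/(s³·A)  → in the denominator, contributes s³·A/(kg·m²)

Multiplying the contributions: [s·A] · [s³·A/(kg·m²)]
Adding exponents of each base unit: kg: -1, m: -2, s: 4, A: 2
SI base units of capacitance: s⁴·A²/(kg·m²)

Answer: s⁴·A²/(kg·m²)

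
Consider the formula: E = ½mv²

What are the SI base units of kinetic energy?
Units of each symbol in E = ½mv²:
  m (mass): kg
  v (speed): m/s  → to the power 2, contributes m²/s²
  The factor ½ is dimensionless.

Multiplying the contributions: [kg] · [m²/s²]
Adding exponents of each base unit: kg: 1, m: 2, s: -2
SI base units of kinetic energy: kg·m²/s²

Answer: kg·m²/s²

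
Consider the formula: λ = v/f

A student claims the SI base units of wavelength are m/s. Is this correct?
Units of each symbol in λ = v/f:
  v (wave speed): m/s
  f (frequency): 1/s  → in the denominator, contributes s

Multiplying the contributions: [m/s] · [s]
Adding exponents of each base unit: m: 1
SI base units of wavelength: m

The claimed units m/s (exponents m: 1, s: -1) do not match the derived units m (exponents m: 1), so the claim is incorrect.

Answer: No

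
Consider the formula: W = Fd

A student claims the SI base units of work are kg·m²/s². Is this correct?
Units of each symbol in W = Fd:
  F (force): kg·m/s²
  d (displacement): m

Multiplying the contributions: [kg·m/s²] · [m]
Adding exponents of each base unit: kg: 1, m: 2, s: -2
SI base units of work: kg·m²/s²

The claimed units kg·m²/s² match the derived units, so the claim is correct.

Answer: Yes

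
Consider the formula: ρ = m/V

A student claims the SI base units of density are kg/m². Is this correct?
Units of each symbol in ρ = m/V:
  m (mass): kg
  V (volume): m³  → in the denominator, contributes 1/m³

Multiplying the contributions: [kg] · [1/m³]
Adding exponents of each base unit: kg: 1, m: -3
SI base units of density: kg/m³

The claimed units kg/m² (exponents kg: 1, m: -2) do not match the derived units kg/m³ (exponents kg: 1, m: -3), so the claim is incorrect.

Answer: No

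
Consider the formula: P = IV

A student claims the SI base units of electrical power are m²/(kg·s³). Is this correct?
Units of each symbol in P = IV:
  I (current): A
  V (voltage, in volts): kg·m²/(s³·A)

Multiplying the contributions: [A] · [kg·m²/(s³·A)]
Adding exponents of each base unit: kg: 1, m: 2, s: -3
SI base units of electrical power: kg·m²/s³

The claimed units m²/(kg·s³) (exponents kg: -1, m: 2, s: -3) do not match the derived units kg·m²/s³ (exponents kg: 1, m: 2, s: -3), so the claim is incorrect.

Answer: No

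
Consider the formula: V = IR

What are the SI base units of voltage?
Units of each symbol in V = IR:
  I (current): A
  R (resistance, in ohms): kg·m²/(s³·A²)

Multiplying the contributions: [A] · [kg·m²/(s³·A²)]
Adding exponents of each base unit: kg: 1, m: 2, s: -3, A: -1
SI base units of voltage: kg·m²/(s³·A)

Answer: kg·m²/(s³·A)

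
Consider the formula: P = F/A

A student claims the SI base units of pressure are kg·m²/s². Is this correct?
Units of each symbol in P = F/A:
  F (force): kg·m/s²
  A (area): m²  → in the denominator, contributes 1/m²

Multiplying the contributions: [kg·m/s²] · [1/m²]
Adding exponents of each base unit: kg: 1, m: -1, s: -2
SI base units of pressure: kg/(m·s²)

The claimed units kg·m²/s² (exponents kg: 1, m: 2, s: -2) do not match the derived units kg/(m·s²) (exponents kg: 1, m: -1, s: -2), so the claim is incorrect.

Answer: No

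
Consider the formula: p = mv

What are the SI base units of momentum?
Units of each symbol in p = mv:
  m (mass): kg
  v (velocity): m/s

Multiplying the contributions: [kg] · [m/s]
Adding exponents of each base unit: kg: 1, m: 1, s: -1
SI base units of momentum: kg·m/s

Answer: kg·m/s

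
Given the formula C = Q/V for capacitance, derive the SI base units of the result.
Units of each symbol in C = Q/V:
  Q (charge, in coulombs): s·A
  V (voltage, in volts): kg·m²/(s³·A)  → in the denominator, contributes s³·A/(kg·m²)

Multiplying the contributions: [s·A] · [s³·A/(kg·m²)]
Adding exponents of each base unit: kg: -1, m: -2, s: 4, A: 2
SI base units of capacitance: s⁴·A²/(kg·m²)

Answer: s⁴·A²/(kg·m²)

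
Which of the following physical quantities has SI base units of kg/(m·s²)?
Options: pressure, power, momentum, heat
Checking the SI base units of each option:
  pressure (P = F/A): kg/(m·s²)  ✓ matches
  power (P = W/t): kg·m²/s³  ✗
  momentum (p = mv): kg·m/s  ✗
  heat (Q = mcΔT): kg·m²/s²  ✗

Only pressure has units kg/(m·s²).

Answer: pressure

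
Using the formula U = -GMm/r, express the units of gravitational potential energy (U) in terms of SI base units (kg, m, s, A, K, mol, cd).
Units of each symbol in U = -GMm/r:
  G (gravitational constant): m³/(kg·s²)
  M (mass): kg
  m (mass): kg
  r (distance): m  → in the denominator, contributes 1/m
  The minus sign does not affect the units.

Multiplying the contributions: [m³/(kg·s²)] · [kg] · [kg] · [1/m]
Adding exponents of each base unit: kg: 1, m: 2, s: -2
SI base units of gravitational potential energy: kg·m²/s²

Answer: kg·m²/s²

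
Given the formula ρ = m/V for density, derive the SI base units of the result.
Units of each symbol in ρ = m/V:
  m (mass): kg
  V (volume): m³  → in the denominator, contributes 1/m³

Multiplying the contributions: [kg] · [1/m³]
Adding exponents of each base unit: kg: 1, m: -3
SI base units of density: kg/m³

Answer: kg/m³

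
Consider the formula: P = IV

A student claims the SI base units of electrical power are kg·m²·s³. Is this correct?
Units of each symbol in P = IV:
  I (current): A
  V (voltage, in volts): kg·m²/(s³·A)

Multiplying the contributions: [A] · [kg·m²/(s³·A)]
Adding exponents of each base unit: kg: 1, m: 2, s: -3
SI base units of electrical power: kg·m²/s³

The claimed units kg·m²·s³ (exponents kg: 1, m: 2, s: 3) do not match the derived units kg·m²/s³ (exponents kg: 1, m: 2, s: -3), so the claim is incorrect.

Answer: No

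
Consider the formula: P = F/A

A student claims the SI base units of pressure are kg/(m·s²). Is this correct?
Units of each symbol in P = F/A:
  F (force): kg·m/s²
  A (area): m²  → in the denominator, contributes 1/m²

Multiplying the contributions: [kg·m/s²] · [1/m²]
Adding exponents of each base unit: kg: 1, m: -1, s: -2
SI base units of pressure: kg/(m·s²)

The claimed units kg/(m·s²) match the derived units, so the claim is correct.

Answer: Yes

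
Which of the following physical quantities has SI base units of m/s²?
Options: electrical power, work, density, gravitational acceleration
Checking the SI base units of each option:
  electrical power (P = IV): kg·m²/s³  ✗
  work (W = Fd): kg·m²/s²  ✗
  density (ρ = m/V): kg/m³  ✗
  gravitational acceleration (g = GM/r²): m/s²  ✓ matches

Only gravitational acceleration has units m/s².

Answer: gravitational acceleration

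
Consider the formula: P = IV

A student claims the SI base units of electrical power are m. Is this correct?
Units of each symbol in P = IV:
  I (current): A
  V (voltage, in volts): kg·m²/(s³·A)

Multiplying the contributions: [A] · [kg·m²/(s³·A)]
Adding exponents of each base unit: kg: 1, m: 2, s: -3
SI base units of electrical power: kg·m²/s³

The claimed units m (exponents m: 1) do not match the derived units kg·m²/s³ (exponents kg: 1, m: 2, s: -3), so the claim is incorrect.

Answer: No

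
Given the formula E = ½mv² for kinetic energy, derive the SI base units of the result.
Units of each symbol in E = ½mv²:
  m (mass): kg
  v (speed): m/s  → to the power 2, contributes m²/s²
  The factor ½ is dimensionless.

Multiplying the contributions: [kg] · [m²/s²]
Adding exponents of each base unit: kg: 1, m: 2, s: -2
SI base units of kinetic energy: kg·m²/s²

Answer: kg·m²/s²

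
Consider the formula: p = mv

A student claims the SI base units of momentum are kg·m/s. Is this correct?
Units of each symbol in p = mv:
  m (mass): kg
  v (velocity): m/s

Multiplying the contributions: [kg] · [m/s]
Adding exponents of each base unit: kg: 1, m: 1, s: -1
SI base units of momentum: kg·m/s

The claimed units kg·m/s match the derived units, so the claim is correct.

Answer: Yes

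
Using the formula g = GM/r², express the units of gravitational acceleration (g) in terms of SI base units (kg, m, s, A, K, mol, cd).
Units of each symbol in g = GM/r²:
  G (gravitational constant): m³/(kg·s²)
  M (mass): kg
  r (distance): m  → to the power 2 in the denominator, contributes 1/m²

Multiplying the contributions: [m³/(kg·s²)] · [kg] · [1/m²]
Adding exponents of each base unit: m: 1, s: -2
SI base units of gravitational acceleration: m/s²

Answer: m/s²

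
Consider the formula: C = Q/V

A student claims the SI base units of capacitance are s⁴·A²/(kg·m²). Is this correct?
Units of each symbol in C = Q/V:
  Q (charge, in coulombs): s·A
  V (voltage, in volts): kg·m²/(s³·A)  → in the denominator, contributes s³·A/(kg·m²)

Multiplying the contributions: [s·A] · [s³·A/(kg·m²)]
Adding exponents of each base unit: kg: -1, m: -2, s: 4, A: 2
SI base units of capacitance: s⁴·A²/(kg·m²)

The claimed units s⁴·A²/(kg·m²) match the derived units, so the claim is correct.

Answer: Yes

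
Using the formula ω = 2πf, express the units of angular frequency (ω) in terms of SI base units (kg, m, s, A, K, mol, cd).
Units of each symbol in ω = 2πf:
  f (frequency): 1/s
  The factor 2π is dimensionless.

Multiplying the contributions: [1/s]
Adding exponents of each base unit: s: -1
SI base units of angular frequency: 1/s

Answer: 1/s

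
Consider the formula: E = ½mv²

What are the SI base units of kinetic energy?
Units of each symbol in E = ½mv²:
  m (mass): kg
  v (speed): m/s  → to the power 2, contributes m²/s²
  The factor ½ is dimensionless.

Multiplying the contributions: [kg] · [m²/s²]
Adding exponents of each base unit: kg: 1, m: 2, s: -2
SI base units of kinetic energy: kg·m²/s²

Answer: kg·m²/s²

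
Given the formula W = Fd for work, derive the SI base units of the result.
Units of each symbol in W = Fd:
  F (force): kg·m/s²
  d (displacement): m

Multiplying the contributions: [kg·m/s²] · [m]
Adding exponents of each base unit: kg: 1, m: 2, s: -2
SI base units of work: kg·m²/s²

Answer: kg·m²/s²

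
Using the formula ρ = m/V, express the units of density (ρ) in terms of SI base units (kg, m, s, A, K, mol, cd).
Units of each symbol in ρ = m/V:
  m (mass): kg
  V (volume): m³  → in the denominator, contributes 1/m³

Multiplying the contributions: [kg] · [1/m³]
Adding exponents of each base unit: kg: 1, m: -3
SI base units of density: kg/m³

Answer: kg/m³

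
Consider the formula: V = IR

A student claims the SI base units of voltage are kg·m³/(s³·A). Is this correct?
Units of each symbol in V = IR:
  I (current): A
  R (resistance, in ohms): kg·m²/(s³·A²)

Multiplying the contributions: [A] · [kg·m²/(s³·A²)]
Adding exponents of each base unit: kg: 1, m: 2, s: -3, A: -1
SI base units of voltage: kg·m²/(s³·A)

The claimed units kg·m³/(s³·A) (exponents kg: 1, m: 3, s: -3, A: -1) do not match the derived units kg·m²/(s³·A) (exponents kg: 1, m: 2, s: -3, A: -1), so the claim is incorrect.

Answer: No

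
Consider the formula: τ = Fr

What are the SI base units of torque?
Units of each symbol in τ = Fr:
  F (force): kg·m/s²
  r (lever arm): m

Multiplying the contributions: [kg·m/s²] · [m]
Adding exponents of each base unit: kg: 1, m: 2, s: -2
SI base units of torque: kg·m²/s²

Answer: kg·m²/s²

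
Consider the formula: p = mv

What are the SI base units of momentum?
Units of each symbol in p = mv:
  m (mass): kg
  v (velocity): m/s

Multiplying the contributions: [kg] · [m/s]
Adding exponents of each base unit: kg: 1, m: 1, s: -1
SI base units of momentum: kg·m/s

Answer: kg·m/s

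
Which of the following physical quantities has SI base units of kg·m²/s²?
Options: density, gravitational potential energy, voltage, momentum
Checking the SI base units of each option:
  density (ρ = m/V): kg/m³  ✗
  gravitational potential energy (U = -GMm/r): kg·m²/s²  ✓ matches
  voltage (V = IR): kg·m²/(s³·A)  ✗
  momentum (p = mv): kg·m/s  ✗

Only gravitational potential energy has units kg·m²/s².

Answer: gravitational potential energy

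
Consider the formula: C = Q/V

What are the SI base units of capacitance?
Units of each symbol in C = Q/V:
  Q (charge, in coulombs): s·A
  V (voltage, in volts): kg·m²/(s³·A)  → in the denominator, contributes s³·A/(kg·m²)

Multiplying the contributions: [s·A] · [s³·A/(kg·m²)]
Adding exponents of each base unit: kg: -1, m: -2, s: 4, A: 2
SI base units of capacitance: s⁴·A²/(kg·m²)

Answer: s⁴·A²/(kg·m²)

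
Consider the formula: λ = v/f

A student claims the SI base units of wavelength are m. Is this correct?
Units of each symbol in λ = v/f:
  v (wave speed): m/s
  f (frequency): 1/s  → in the denominator, contributes s

Multiplying the contributions: [m/s] · [s]
Adding exponents of each base unit: m: 1
SI base units of wavelength: m

The claimed units m match the derived units, so the claim is correct.

Answer: Yes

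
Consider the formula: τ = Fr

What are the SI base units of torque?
Units of each symbol in τ = Fr:
  F (force): kg·m/s²
  r (lever arm): m

Multiplying the contributions: [kg·m/s²] · [m]
Adding exponents of each base unit: kg: 1, m: 2, s: -2
SI base units of torque: kg·m²/s²

Answer: kg·m²/s²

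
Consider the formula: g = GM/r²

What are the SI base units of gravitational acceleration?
Units of each symbol in g = GM/r²:
  G (gravitational constant): m³/(kg·s²)
  M (mass): kg
  r (distance): m  → to the power 2 in the denominator, contributes 1/m²

Multiplying the contributions: [m³/(kg·s²)] · [kg] · [1/m²]
Adding exponents of each base unit: m: 1, s: -2
SI base units of gravitational acceleration: m/s²

Answer: m/s²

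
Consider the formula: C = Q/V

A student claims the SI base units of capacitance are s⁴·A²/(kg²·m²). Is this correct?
Units of each symbol in C = Q/V:
  Q (charge, in coulombs): s·A
  V (voltage, in volts): kg·m²/(s³·A)  → in the denominator, contributes s³·A/(kg·m²)

Multiplying the contributions: [s·A] · [s³·A/(kg·m²)]
Adding exponents of each base unit: kg: -1, m: -2, s: 4, A: 2
SI base units of capacitance: s⁴·A²/(kg·m²)

The claimed units s⁴·A²/(kg²·m²) (exponents kg: -2, m: -2, s: 4, A: 2) do not match the derived units s⁴·A²/(kg·m²) (exponents kg: -1, m: -2, s: 4, A: 2), so the claim is incorrect.

Answer: No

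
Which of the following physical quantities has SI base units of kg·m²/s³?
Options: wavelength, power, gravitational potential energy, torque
Checking the SI base units of each option:
  wavelength (λ = v/f): m  ✗
  power (P = W/t): kg·m²/s³  ✓ matches
  gravitational potential energy (U = -GMm/r): kg·m²/s²  ✗
  torque (τ = Fr): kg·m²/s²  ✗

Only power has units kg·m²/s³.

Answer: power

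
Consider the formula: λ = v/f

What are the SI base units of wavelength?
Units of each symbol in λ = v/f:
  v (wave speed): m/s
  f (frequency): 1/s  → in the denominator, contributes s

Multiplying the contributions: [m/s] · [s]
Adding exponents of each base unit: m: 1
SI base units of wavelength: m

Answer: m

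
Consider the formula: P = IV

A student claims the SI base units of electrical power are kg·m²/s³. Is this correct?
Units of each symbol in P = IV:
  I (current): A
  V (voltage, in volts): kg·m²/(s³·A)

Multiplying the contributions: [A] · [kg·m²/(s³·A)]
Adding exponents of each base unit: kg: 1, m: 2, s: -3
SI base units of electrical power: kg·m²/s³

The claimed units kg·m²/s³ match the derived units, so the claim is correct.

Answer: Yes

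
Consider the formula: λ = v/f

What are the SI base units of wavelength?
Units of each symbol in λ = v/f:
  v (wave speed): m/s
  f (frequency): 1/s  → in the denominator, contributes s

Multiplying the contributions: [m/s] · [s]
Adding exponents of each base unit: m: 1
SI base units of wavelength: m

Answer: m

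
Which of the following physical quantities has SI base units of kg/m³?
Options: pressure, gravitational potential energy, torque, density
Checking the SI base units of each option:
  pressure (P = F/A): kg/(m·s²)  ✗
  gravitational potential energy (U = -GMm/r): kg·m²/s²  ✗
  torque (τ = Fr): kg·m²/s²  ✗
  density (ρ = m/V): kg/m³  ✓ matches

Only density has units kg/m³.

Answer: density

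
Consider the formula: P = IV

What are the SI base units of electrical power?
Units of each symbol in P = IV:
  I (current): A
  V (voltage, in volts): kg·m²/(s³·A)

Multiplying the contributions: [A] · [kg·m²/(s³·A)]
Adding exponents of each base unit: kg: 1, m: 2, s: -3
SI base units of electrical power: kg·m²/s³

Answer: kg·m²/s³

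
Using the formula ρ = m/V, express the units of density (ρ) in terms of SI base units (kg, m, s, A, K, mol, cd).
Units of each symbol in ρ = m/V:
  m (mass): kg
  V (volume): m³  → in the denominator, contributes 1/m³

Multiplying the contributions: [kg] · [1/m³]
Adding exponents of each base unit: kg: 1, m: -3
SI base units of density: kg/m³

Answer: kg/m³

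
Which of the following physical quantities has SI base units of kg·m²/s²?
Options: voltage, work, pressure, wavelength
Checking the SI base units of each option:
  voltage (V = IR): kg·m²/(s³·A)  ✗
  work (W = Fd): kg·m²/s²  ✓ matches
  pressure (P = F/A): kg/(m·s²)  ✗
  wavelength (λ = v/f): m  ✗

Only work has units kg·m²/s².

Answer: work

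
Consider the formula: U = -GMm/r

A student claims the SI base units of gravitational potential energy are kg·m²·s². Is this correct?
Units of each symbol in U = -GMm/r:
  G (gravitational constant): m³/(kg·s²)
  M (mass): kg
  m (mass): kg
  r (distance): m  → in the denominator, contributes 1/m
  The minus sign does not affect the units.

Multiplying the contributions: [m³/(kg·s²)] · [kg] · [kg] · [1/m]
Adding exponents of each base unit: kg: 1, m: 2, s: -2
SI base units of gravitational potential energy: kg·m²/s²

The claimed units kg·m²·s² (exponents kg: 1, m: 2, s: 2) do not match the derived units kg·m²/s² (exponents kg: 1, m: 2, s: -2), so the claim is incorrect.

Answer: No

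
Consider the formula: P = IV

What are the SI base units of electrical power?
Units of each symbol in P = IV:
  I (current): A
  V (voltage, in volts): kg·m²/(s³·A)

Multiplying the contributions: [A] · [kg·m²/(s³·A)]
Adding exponents of each base unit: kg: 1, m: 2, s: -3
SI base units of electrical power: kg·m²/s³

Answer: kg·m²/s³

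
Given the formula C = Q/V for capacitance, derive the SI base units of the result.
Units of each symbol in C = Q/V:
  Q (charge, in coulombs): s·A
  V (voltage, in volts): kg·m²/(s³·A)  → in the denominator, contributes s³·A/(kg·m²)

Multiplying the contributions: [s·A] · [s³·A/(kg·m²)]
Adding exponents of each base unit: kg: -1, m: -2, s: 4, A: 2
SI base units of capacitance: s⁴·A²/(kg·m²)

Answer: s⁴·A²/(kg·m²)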